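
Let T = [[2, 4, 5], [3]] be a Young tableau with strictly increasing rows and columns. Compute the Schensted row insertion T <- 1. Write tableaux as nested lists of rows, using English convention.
In row 1, 1 replaces 2 (the leftmost entry greater than 1); 2 is bumped to row 2. In row 2, 2 replaces 3 (the leftmost entry greater than 2); 3 is bumped to row 3. 3 starts a new row 3. The new tableau is [[1, 4, 5], [2], [3]].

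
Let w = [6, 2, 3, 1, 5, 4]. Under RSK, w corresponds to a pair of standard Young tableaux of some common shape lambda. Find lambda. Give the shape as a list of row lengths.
[3, 2, 1]

Row-insert each entry into an empty tableau.

After inserting 6: P = [[6]].
After inserting 2: P = [[2], [6]].
After inserting 3: P = [[2, 3], [6]].
After inserting 1: P = [[1, 3], [2], [6]].
After inserting 5: P = [[1, 3, 5], [2], [6]].
After inserting 4: P = [[1, 3, 4], [2, 5], [6]].

The final insertion tableau P = [[1, 3, 4], [2, 5], [6]] has shape [3, 2, 1].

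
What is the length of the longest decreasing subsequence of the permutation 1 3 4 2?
2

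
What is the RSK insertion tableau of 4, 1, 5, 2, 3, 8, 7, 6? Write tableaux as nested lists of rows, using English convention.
Insert 4: appended to row 1. P = [[4]].
Insert 1: 1 bumps 4 from row 1; 4 starts row 2. P = [[1], [4]].
Insert 5: appended to row 1. P = [[1, 5], [4]].
Insert 2: 2 bumps 5 from row 1; 5 appends to row 2. P = [[1, 2], [4, 5]].
Insert 3: appended to row 1. P = [[1, 2, 3], [4, 5]].
Insert 8: appended to row 1. P = [[1, 2, 3, 8], [4, 5]].
Insert 7: 7 bumps 8 from row 1; 8 appends to row 2. P = [[1, 2, 3, 7], [4, 5, 8]].
Insert 6: 6 bumps 7 from row 1; 7 bumps 8 from row 2; 8 starts row 3. P = [[1, 2, 3, 6], [4, 5, 7], [8]].

So P = [[1, 2, 3, 6], [4, 5, 7], [8]].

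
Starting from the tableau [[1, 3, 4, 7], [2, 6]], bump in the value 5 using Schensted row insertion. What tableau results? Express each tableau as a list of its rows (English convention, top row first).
[[1, 3, 4, 5], [2, 6, 7]]

In row 1, 5 replaces 7 (the leftmost entry greater than 5); 7 is bumped to row 2. 7 is appended to row 2. The new tableau is [[1, 3, 4, 5], [2, 6, 7]].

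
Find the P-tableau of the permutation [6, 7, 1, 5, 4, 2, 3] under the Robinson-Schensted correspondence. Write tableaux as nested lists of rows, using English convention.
Insert 6: appended to row 1. P = [[6]].
Insert 7: appended to row 1. P = [[6, 7]].
Insert 1: 1 bumps 6 from row 1; 6 starts row 2. P = [[1, 7], [6]].
Insert 5: 5 bumps 7 from row 1; 7 appends to row 2. P = [[1, 5], [6, 7]].
Insert 4: 4 bumps 5 from row 1; 5 bumps 6 from row 2; 6 starts row 3. P = [[1, 4], [5, 7], [6]].
Insert 2: 2 bumps 4 from row 1; 4 bumps 5 from row 2; 5 bumps 6 from row 3; 6 starts row 4. P = [[1, 2], [4, 7], [5], [6]].
Insert 3: appended to row 1. P = [[1, 2, 3], [4, 7], [5], [6]].

So P = [[1, 2, 3], [4, 7], [5], [6]].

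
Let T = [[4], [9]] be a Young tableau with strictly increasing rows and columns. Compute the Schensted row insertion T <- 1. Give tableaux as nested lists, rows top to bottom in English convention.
[[1], [4], [9]]

In row 1, 1 replaces 4 (the leftmost entry greater than 1); 4 is bumped to row 2. In row 2, 4 replaces 9 (the leftmost entry greater than 4); 9 is bumped to row 3. 9 starts a new row 3. The new tableau is [[1], [4], [9]].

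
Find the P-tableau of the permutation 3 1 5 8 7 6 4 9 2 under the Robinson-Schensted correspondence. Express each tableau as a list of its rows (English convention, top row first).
P = [[1, 2, 6, 9], [3, 4], [5], [7], [8]]

After inserting 3: P = [[3]].
After inserting 1: P = [[1], [3]].
After inserting 5: P = [[1, 5], [3]].
After inserting 8: P = [[1, 5, 8], [3]].
After inserting 7: P = [[1, 5, 7], [3, 8]].
After inserting 6: P = [[1, 5, 6], [3, 7], [8]].
After inserting 4: P = [[1, 4, 6], [3, 5], [7], [8]].
After inserting 9: P = [[1, 4, 6, 9], [3, 5], [7], [8]].
After inserting 2: P = [[1, 2, 6, 9], [3, 4], [5], [7], [8]].

So P = [[1, 2, 6, 9], [3, 4], [5], [7], [8]].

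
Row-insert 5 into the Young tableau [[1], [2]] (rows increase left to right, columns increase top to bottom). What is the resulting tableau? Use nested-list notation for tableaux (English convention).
5 is larger than every entry of row 1, so it is appended to row 1. The new tableau is [[1, 5], [2]].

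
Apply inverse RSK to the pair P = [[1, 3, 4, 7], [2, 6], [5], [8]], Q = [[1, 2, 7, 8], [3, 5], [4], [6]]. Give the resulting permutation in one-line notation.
Reverse the RSK construction: for i from n down to 1, find the cell of Q containing i, remove the entry at that cell from P, and reverse-bump it up through P; the value ejected from row 1 is w(i).

Step i=8: Q has 8 at row 1, column 4; remove that cell from P, ejecting 7. So w(8) = 7. P is now [[1, 3, 4], [2, 6], [5], [8]].
Step i=7: Q has 7 at row 1, column 3; remove that cell from P, ejecting 4. So w(7) = 4. P is now [[1, 3], [2, 6], [5], [8]].
Step i=6: Q has 6 at row 4, column 1; remove 8 from row 4 of P and reverse-bump: 8 enters row 3 and ejects 5; 5 enters row 2 and ejects 2; 2 enters row 1 and ejects 1. So w(6) = 1. P is now [[2, 3], [5, 6], [8]].
Step i=5: Q has 5 at row 2, column 2; remove 6 from row 2 of P and reverse-bump: 6 enters row 1 and ejects 3. So w(5) = 3. P is now [[2, 6], [5], [8]].
Step i=4: Q has 4 at row 3, column 1; remove 8 from row 3 of P and reverse-bump: 8 enters row 2 and ejects 5; 5 enters row 1 and ejects 2. So w(4) = 2. P is now [[5, 6], [8]].
Step i=3: Q has 3 at row 2, column 1; remove 8 from row 2 of P and reverse-bump: 8 enters row 1 and ejects 6. So w(3) = 6. P is now [[5, 8]].
Step i=2: Q has 2 at row 1, column 2; remove that cell from P, ejecting 8. So w(2) = 8. P is now [[5]].
Step i=1: Q has 1 at row 1, column 1; remove that cell from P, ejecting 5. So w(1) = 5. P is now [].

So w = 5 8 6 2 3 1 4 7.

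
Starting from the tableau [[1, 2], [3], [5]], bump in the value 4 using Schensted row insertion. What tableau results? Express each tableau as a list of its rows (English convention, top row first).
[[1, 2, 4], [3], [5]]

4 is larger than every entry of row 1, so it is appended to row 1. The new tableau is [[1, 2, 4], [3], [5]].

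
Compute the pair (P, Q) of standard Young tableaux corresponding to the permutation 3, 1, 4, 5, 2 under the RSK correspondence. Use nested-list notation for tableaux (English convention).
Insert each entry of the permutation into P by Schensted row insertion, recording in Q the position of each new cell.

Insert 3: appended to row 1. P = [[3]].
Insert 1: 1 bumps 3 from row 1; 3 starts row 2. P = [[1], [3]].
Insert 4: appended to row 1. P = [[1, 4], [3]].
Insert 5: appended to row 1. P = [[1, 4, 5], [3]].
Insert 2: 2 bumps 4 from row 1; 4 appends to row 2. P = [[1, 2, 5], [3, 4]].

So P = [[1, 2, 5], [3, 4]], Q = [[1, 3, 4], [2, 5]].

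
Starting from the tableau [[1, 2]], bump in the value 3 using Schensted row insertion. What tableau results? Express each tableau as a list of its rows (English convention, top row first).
[[1, 2, 3]]

3 is larger than every entry of row 1, so it is appended to row 1. The new tableau is [[1, 2, 3]].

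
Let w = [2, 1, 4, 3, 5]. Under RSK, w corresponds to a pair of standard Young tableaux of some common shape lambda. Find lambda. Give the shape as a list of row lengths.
[3, 2]

Row-insert each entry into an empty tableau.

After inserting 2: P = [[2]].
After inserting 1: P = [[1], [2]].
After inserting 4: P = [[1, 4], [2]].
After inserting 3: P = [[1, 3], [2, 4]].
After inserting 5: P = [[1, 3, 5], [2, 4]].

The final insertion tableau P = [[1, 3, 5], [2, 4]] has shape [3, 2].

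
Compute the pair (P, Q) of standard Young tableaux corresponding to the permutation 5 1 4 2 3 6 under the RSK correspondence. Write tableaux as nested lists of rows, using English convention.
P = [[1, 2, 3, 6], [4], [5]], Q = [[1, 3, 5, 6], [2], [4]]

Insert each entry of the permutation into P by Schensted row insertion, recording in Q the position of each new cell.

Insert 5: appended to row 1. P = [[5]].
Insert 1: 1 bumps 5 from row 1; 5 starts row 2. P = [[1], [5]].
Insert 4: appended to row 1. P = [[1, 4], [5]].
Insert 2: 2 bumps 4 from row 1; 4 bumps 5 from row 2; 5 starts row 3. P = [[1, 2], [4], [5]].
Insert 3: appended to row 1. P = [[1, 2, 3], [4], [5]].
Insert 6: appended to row 1. P = [[1, 2, 3, 6], [4], [5]].

So P = [[1, 2, 3, 6], [4], [5]], Q = [[1, 3, 5, 6], [2], [4]].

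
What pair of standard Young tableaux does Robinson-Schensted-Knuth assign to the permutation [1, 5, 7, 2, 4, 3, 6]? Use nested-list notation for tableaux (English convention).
Insert each entry of the permutation into P by Schensted row insertion, recording in Q the position of each new cell.

After inserting 1: P = [[1]].
After inserting 5: P = [[1, 5]].
After inserting 7: P = [[1, 5, 7]].
After inserting 2: P = [[1, 2, 7], [5]].
After inserting 4: P = [[1, 2, 4], [5, 7]].
After inserting 3: P = [[1, 2, 3], [4, 7], [5]].
After inserting 6: P = [[1, 2, 3, 6], [4, 7], [5]].

So P = [[1, 2, 3, 6], [4, 7], [5]], Q = [[1, 2, 3, 7], [4, 5], [6]].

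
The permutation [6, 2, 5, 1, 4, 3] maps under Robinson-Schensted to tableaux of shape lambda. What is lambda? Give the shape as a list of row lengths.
[2, 2, 1, 1]

Row-insert each entry into an empty tableau.

After inserting 6: P = [[6]].
After inserting 2: P = [[2], [6]].
After inserting 5: P = [[2, 5], [6]].
After inserting 1: P = [[1, 5], [2], [6]].
After inserting 4: P = [[1, 4], [2, 5], [6]].
After inserting 3: P = [[1, 3], [2, 4], [5], [6]].

The final insertion tableau P = [[1, 3], [2, 4], [5], [6]] has shape [2, 2, 1, 1].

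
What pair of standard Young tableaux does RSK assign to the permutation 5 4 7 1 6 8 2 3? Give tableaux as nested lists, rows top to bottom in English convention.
P = [[1, 2, 3], [4, 6, 8], [5, 7]], Q = [[1, 3, 6], [2, 5, 8], [4, 7]]

Insert each entry of the permutation into P by Schensted row insertion, recording in Q the position of each new cell.

Insert 5: appended to row 1. P = [[5]].
Insert 4: 4 bumps 5 from row 1; 5 starts row 2. P = [[4], [5]].
Insert 7: appended to row 1. P = [[4, 7], [5]].
Insert 1: 1 bumps 4 from row 1; 4 bumps 5 from row 2; 5 starts row 3. P = [[1, 7], [4], [5]].
Insert 6: 6 bumps 7 from row 1; 7 appends to row 2. P = [[1, 6], [4, 7], [5]].
Insert 8: appended to row 1. P = [[1, 6, 8], [4, 7], [5]].
Insert 2: 2 bumps 6 from row 1; 6 bumps 7 from row 2; 7 appends to row 3. P = [[1, 2, 8], [4, 6], [5, 7]].
Insert 3: 3 bumps 8 from row 1; 8 appends to row 2. P = [[1, 2, 3], [4, 6, 8], [5, 7]].

So P = [[1, 2, 3], [4, 6, 8], [5, 7]], Q = [[1, 3, 6], [2, 5, 8], [4, 7]].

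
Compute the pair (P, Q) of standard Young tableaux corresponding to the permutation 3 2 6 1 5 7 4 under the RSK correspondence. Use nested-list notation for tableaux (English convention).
Insert each entry of the permutation into P by Schensted row insertion, recording in Q the position of each new cell.

Insert 3: appended to row 1. P = [[3]].
Insert 2: 2 bumps 3 from row 1; 3 starts row 2. P = [[2], [3]].
Insert 6: appended to row 1. P = [[2, 6], [3]].
Insert 1: 1 bumps 2 from row 1; 2 bumps 3 from row 2; 3 starts row 3. P = [[1, 6], [2], [3]].
Insert 5: 5 bumps 6 from row 1; 6 appends to row 2. P = [[1, 5], [2, 6], [3]].
Insert 7: appended to row 1. P = [[1, 5, 7], [2, 6], [3]].
Insert 4: 4 bumps 5 from row 1; 5 bumps 6 from row 2; 6 appends to row 3. P = [[1, 4, 7], [2, 5], [3, 6]].

So P = [[1, 4, 7], [2, 5], [3, 6]], Q = [[1, 3, 6], [2, 5], [4, 7]].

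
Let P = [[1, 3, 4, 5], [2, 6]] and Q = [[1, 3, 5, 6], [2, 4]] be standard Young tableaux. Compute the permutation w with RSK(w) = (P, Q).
2 1 6 3 4 5

Reverse RSK: for i = n, n-1, ..., 1, locate i in Q, remove the corresponding corner cell from P, and reverse-bump its entry up through P; the value ejected from row 1 is w(i).

So w = 2 1 6 3 4 5.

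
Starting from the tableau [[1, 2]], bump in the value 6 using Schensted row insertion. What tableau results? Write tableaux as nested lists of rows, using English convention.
[[1, 2, 6]]

6 is larger than every entry of row 1, so it is appended to row 1. The new tableau is [[1, 2, 6]].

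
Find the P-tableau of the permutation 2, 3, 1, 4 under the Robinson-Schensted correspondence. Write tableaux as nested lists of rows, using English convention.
P = [[1, 3, 4], [2]]

Insert 2: appended to row 1. P = [[2]].
Insert 3: appended to row 1. P = [[2, 3]].
Insert 1: 1 bumps 2 from row 1; 2 starts row 2. P = [[1, 3], [2]].
Insert 4: appended to row 1. P = [[1, 3, 4], [2]].

So P = [[1, 3, 4], [2]].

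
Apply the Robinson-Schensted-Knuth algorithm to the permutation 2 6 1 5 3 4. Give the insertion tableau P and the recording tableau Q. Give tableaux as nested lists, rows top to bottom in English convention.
P = [[1, 3, 4], [2, 5], [6]], Q = [[1, 2, 6], [3, 4], [5]]

Insert each entry of the permutation into P by Schensted row insertion, recording in Q the position of each new cell.

Insert 2: appended to row 1. P = [[2]].
Insert 6: appended to row 1. P = [[2, 6]].
Insert 1: 1 bumps 2 from row 1; 2 starts row 2. P = [[1, 6], [2]].
Insert 5: 5 bumps 6 from row 1; 6 appends to row 2. P = [[1, 5], [2, 6]].
Insert 3: 3 bumps 5 from row 1; 5 bumps 6 from row 2; 6 starts row 3. P = [[1, 3], [2, 5], [6]].
Insert 4: appended to row 1. P = [[1, 3, 4], [2, 5], [6]].

So P = [[1, 3, 4], [2, 5], [6]], Q = [[1, 2, 6], [3, 4], [5]].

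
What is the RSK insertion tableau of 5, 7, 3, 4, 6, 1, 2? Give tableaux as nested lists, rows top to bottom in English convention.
P = [[1, 2, 6], [3, 4], [5, 7]]

Insert 5: appended to row 1. P = [[5]].
Insert 7: appended to row 1. P = [[5, 7]].
Insert 3: 3 bumps 5 from row 1; 5 starts row 2. P = [[3, 7], [5]].
Insert 4: 4 bumps 7 from row 1; 7 appends to row 2. P = [[3, 4], [5, 7]].
Insert 6: appended to row 1. P = [[3, 4, 6], [5, 7]].
Insert 1: 1 bumps 3 from row 1; 3 bumps 5 from row 2; 5 starts row 3. P = [[1, 4, 6], [3, 7], [5]].
Insert 2: 2 bumps 4 from row 1; 4 bumps 7 from row 2; 7 appends to row 3. P = [[1, 2, 6], [3, 4], [5, 7]].

So P = [[1, 2, 6], [3, 4], [5, 7]].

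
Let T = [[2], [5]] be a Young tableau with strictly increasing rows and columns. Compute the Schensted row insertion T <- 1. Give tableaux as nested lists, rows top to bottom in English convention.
In row 1, 1 replaces 2 (the leftmost entry greater than 1); 2 is bumped to row 2. In row 2, 2 replaces 5 (the leftmost entry greater than 2); 5 is bumped to row 3. 5 starts a new row 3. The new tableau is [[1], [2], [5]].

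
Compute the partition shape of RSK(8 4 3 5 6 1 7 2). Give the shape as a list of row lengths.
RSK row insertion gives P = [[1, 2, 6, 7], [3, 5], [4], [8]], which has shape [4, 2, 1, 1].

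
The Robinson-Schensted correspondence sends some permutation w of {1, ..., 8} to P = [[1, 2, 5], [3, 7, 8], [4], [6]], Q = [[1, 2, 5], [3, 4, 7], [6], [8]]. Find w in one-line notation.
6 7 1 4 8 3 5 2

Reverse the RSK construction: for i from n down to 1, find the cell of Q containing i, remove the entry at that cell from P, and reverse-bump it up through P; the value ejected from row 1 is w(i).

Step i=8: Q has 8 at row 4, column 1; remove 6 from row 4 of P and reverse-bump: 6 enters row 3 and ejects 4; 4 enters row 2 and ejects 3; 3 enters row 1 and ejects 2. So w(8) = 2. P is now [[1, 3, 5], [4, 7, 8], [6]].
Step i=7: Q has 7 at row 2, column 3; remove 8 from row 2 of P and reverse-bump: 8 enters row 1 and ejects 5. So w(7) = 5. P is now [[1, 3, 8], [4, 7], [6]].
Step i=6: Q has 6 at row 3, column 1; remove 6 from row 3 of P and reverse-bump: 6 enters row 2 and ejects 4; 4 enters row 1 and ejects 3. So w(6) = 3. P is now [[1, 4, 8], [6, 7]].
Step i=5: Q has 5 at row 1, column 3; remove that cell from P, ejecting 8. So w(5) = 8. P is now [[1, 4], [6, 7]].
Step i=4: Q has 4 at row 2, column 2; remove 7 from row 2 of P and reverse-bump: 7 enters row 1 and ejects 4. So w(4) = 4. P is now [[1, 7], [6]].
Step i=3: Q has 3 at row 2, column 1; remove 6 from row 2 of P and reverse-bump: 6 enters row 1 and ejects 1. So w(3) = 1. P is now [[6, 7]].
Step i=2: Q has 2 at row 1, column 2; remove that cell from P, ejecting 7. So w(2) = 7. P is now [[6]].
Step i=1: Q has 1 at row 1, column 1; remove that cell from P, ejecting 6. So w(1) = 6. P is now [].

So w = 6 7 1 4 8 3 5 2.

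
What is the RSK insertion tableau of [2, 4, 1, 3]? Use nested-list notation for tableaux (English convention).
P = [[1, 3], [2, 4]]

Insert 2: appended to row 1. P = [[2]].
Insert 4: appended to row 1. P = [[2, 4]].
Insert 1: 1 bumps 2 from row 1; 2 starts row 2. P = [[1, 4], [2]].
Insert 3: 3 bumps 4 from row 1; 4 appends to row 2. P = [[1, 3], [2, 4]].

So P = [[1, 3], [2, 4]].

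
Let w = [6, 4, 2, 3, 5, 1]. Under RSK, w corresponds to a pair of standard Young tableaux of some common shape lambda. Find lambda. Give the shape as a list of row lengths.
[3, 1, 1, 1]

Row-insert each entry into an empty tableau.

After inserting 6: P = [[6]].
After inserting 4: P = [[4], [6]].
After inserting 2: P = [[2], [4], [6]].
After inserting 3: P = [[2, 3], [4], [6]].
After inserting 5: P = [[2, 3, 5], [4], [6]].
After inserting 1: P = [[1, 3, 5], [2], [4], [6]].

The final insertion tableau P = [[1, 3, 5], [2], [4], [6]] has shape [3, 1, 1, 1].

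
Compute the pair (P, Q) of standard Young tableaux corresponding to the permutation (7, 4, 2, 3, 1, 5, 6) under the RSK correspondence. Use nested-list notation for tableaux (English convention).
P = [[1, 3, 5, 6], [2], [4], [7]], Q = [[1, 4, 6, 7], [2], [3], [5]]

Insert each entry of the permutation into P by Schensted row insertion, recording in Q the position of each new cell.

Insert 7: appended to row 1. P = [[7]].
Insert 4: 4 bumps 7 from row 1; 7 starts row 2. P = [[4], [7]].
Insert 2: 2 bumps 4 from row 1; 4 bumps 7 from row 2; 7 starts row 3. P = [[2], [4], [7]].
Insert 3: appended to row 1. P = [[2, 3], [4], [7]].
Insert 1: 1 bumps 2 from row 1; 2 bumps 4 from row 2; 4 bumps 7 from row 3; 7 starts row 4. P = [[1, 3], [2], [4], [7]].
Insert 5: appended to row 1. P = [[1, 3, 5], [2], [4], [7]].
Insert 6: appended to row 1. P = [[1, 3, 5, 6], [2], [4], [7]].

So P = [[1, 3, 5, 6], [2], [4], [7]], Q = [[1, 4, 6, 7], [2], [3], [5]].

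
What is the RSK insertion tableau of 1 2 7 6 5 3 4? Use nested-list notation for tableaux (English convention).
After inserting 1: P = [[1]].
After inserting 2: P = [[1, 2]].
After inserting 7: P = [[1, 2, 7]].
After inserting 6: P = [[1, 2, 6], [7]].
After inserting 5: P = [[1, 2, 5], [6], [7]].
After inserting 3: P = [[1, 2, 3], [5], [6], [7]].
After inserting 4: P = [[1, 2, 3, 4], [5], [6], [7]].

So P = [[1, 2, 3, 4], [5], [6], [7]].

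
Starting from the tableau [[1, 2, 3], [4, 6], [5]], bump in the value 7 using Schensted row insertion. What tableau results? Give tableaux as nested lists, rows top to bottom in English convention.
7 is larger than every entry of row 1, so it is appended to row 1. The new tableau is [[1, 2, 3, 7], [4, 6], [5]].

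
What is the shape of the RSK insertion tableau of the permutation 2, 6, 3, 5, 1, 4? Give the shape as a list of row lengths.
[3, 2, 1]

Row-insert each entry into an empty tableau.

After inserting 2: P = [[2]].
After inserting 6: P = [[2, 6]].
After inserting 3: P = [[2, 3], [6]].
After inserting 5: P = [[2, 3, 5], [6]].
After inserting 1: P = [[1, 3, 5], [2], [6]].
After inserting 4: P = [[1, 3, 4], [2, 5], [6]].

The final insertion tableau P = [[1, 3, 4], [2, 5], [6]] has shape [3, 2, 1].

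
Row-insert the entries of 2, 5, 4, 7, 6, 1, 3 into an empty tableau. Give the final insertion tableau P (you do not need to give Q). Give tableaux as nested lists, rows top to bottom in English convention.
Insert 2: appended to row 1. P = [[2]].
Insert 5: appended to row 1. P = [[2, 5]].
Insert 4: 4 bumps 5 from row 1; 5 starts row 2. P = [[2, 4], [5]].
Insert 7: appended to row 1. P = [[2, 4, 7], [5]].
Insert 6: 6 bumps 7 from row 1; 7 appends to row 2. P = [[2, 4, 6], [5, 7]].
Insert 1: 1 bumps 2 from row 1; 2 bumps 5 from row 2; 5 starts row 3. P = [[1, 4, 6], [2, 7], [5]].
Insert 3: 3 bumps 4 from row 1; 4 bumps 7 from row 2; 7 appends to row 3. P = [[1, 3, 6], [2, 4], [5, 7]].

So P = [[1, 3, 6], [2, 4], [5, 7]].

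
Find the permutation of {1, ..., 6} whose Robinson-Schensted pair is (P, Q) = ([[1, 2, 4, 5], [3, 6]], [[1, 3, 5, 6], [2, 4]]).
3 1 6 2 4 5

Reverse the RSK construction: for i from n down to 1, find the cell of Q containing i, remove the entry at that cell from P, and reverse-bump it up through P; the value ejected from row 1 is w(i).

Step i=6: Q has 6 at row 1, column 4; remove that cell from P, ejecting 5. So w(6) = 5. P is now [[1, 2, 4], [3, 6]].
Step i=5: Q has 5 at row 1, column 3; remove that cell from P, ejecting 4. So w(5) = 4. P is now [[1, 2], [3, 6]].
Step i=4: Q has 4 at row 2, column 2; remove 6 from row 2 of P and reverse-bump: 6 enters row 1 and ejects 2. So w(4) = 2. P is now [[1, 6], [3]].
Step i=3: Q has 3 at row 1, column 2; remove that cell from P, ejecting 6. So w(3) = 6. P is now [[1], [3]].
Step i=2: Q has 2 at row 2, column 1; remove 3 from row 2 of P and reverse-bump: 3 enters row 1 and ejects 1. So w(2) = 1. P is now [[3]].
Step i=1: Q has 1 at row 1, column 1; remove that cell from P, ejecting 3. So w(1) = 3. P is now [].

So w = 3 1 6 2 4 5.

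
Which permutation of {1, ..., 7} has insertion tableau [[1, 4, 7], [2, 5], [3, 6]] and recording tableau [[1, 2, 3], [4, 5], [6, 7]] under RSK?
3 6 7 2 5 1 4

Reverse the RSK construction: for i from n down to 1, find the cell of Q containing i, remove the entry at that cell from P, and reverse-bump it up through P; the value ejected from row 1 is w(i).

Step i=7: Q has 7 at row 3, column 2; remove 6 from row 3 of P and reverse-bump: 6 enters row 2 and ejects 5; 5 enters row 1 and ejects 4. So w(7) = 4. P is now [[1, 5, 7], [2, 6], [3]].
Step i=6: Q has 6 at row 3, column 1; remove 3 from row 3 of P and reverse-bump: 3 enters row 2 and ejects 2; 2 enters row 1 and ejects 1. So w(6) = 1. P is now [[2, 5, 7], [3, 6]].
Step i=5: Q has 5 at row 2, column 2; remove 6 from row 2 of P and reverse-bump: 6 enters row 1 and ejects 5. So w(5) = 5. P is now [[2, 6, 7], [3]].
Step i=4: Q has 4 at row 2, column 1; remove 3 from row 2 of P and reverse-bump: 3 enters row 1 and ejects 2. So w(4) = 2. P is now [[3, 6, 7]].
Step i=3: Q has 3 at row 1, column 3; remove that cell from P, ejecting 7. So w(3) = 7. P is now [[3, 6]].
Step i=2: Q has 2 at row 1, column 2; remove that cell from P, ejecting 6. So w(2) = 6. P is now [[3]].
Step i=1: Q has 1 at row 1, column 1; remove that cell from P, ejecting 3. So w(1) = 3. P is now [].

So w = 3 6 7 2 5 1 4.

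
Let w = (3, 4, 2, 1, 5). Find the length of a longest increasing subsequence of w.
3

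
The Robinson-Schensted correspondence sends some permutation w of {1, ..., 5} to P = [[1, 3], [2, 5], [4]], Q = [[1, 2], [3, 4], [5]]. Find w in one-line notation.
4 5 2 3 1

Reverse the RSK construction: for i from n down to 1, find the cell of Q containing i, remove the entry at that cell from P, and reverse-bump it up through P; the value ejected from row 1 is w(i).

Step i=5: Q has 5 at row 3, column 1; remove 4 from row 3 of P and reverse-bump: 4 enters row 2 and ejects 2; 2 enters row 1 and ejects 1. So w(5) = 1. P is now [[2, 3], [4, 5]].
Step i=4: Q has 4 at row 2, column 2; remove 5 from row 2 of P and reverse-bump: 5 enters row 1 and ejects 3. So w(4) = 3. P is now [[2, 5], [4]].
Step i=3: Q has 3 at row 2, column 1; remove 4 from row 2 of P and reverse-bump: 4 enters row 1 and ejects 2. So w(3) = 2. P is now [[4, 5]].
Step i=2: Q has 2 at row 1, column 2; remove that cell from P, ejecting 5. So w(2) = 5. P is now [[4]].
Step i=1: Q has 1 at row 1, column 1; remove that cell from P, ejecting 4. So w(1) = 4. P is now [].

So w = 4 5 2 3 1.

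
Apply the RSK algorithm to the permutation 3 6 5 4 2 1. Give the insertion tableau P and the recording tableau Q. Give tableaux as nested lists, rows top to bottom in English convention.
Insert each entry of the permutation into P by Schensted row insertion, recording in Q the position of each new cell.

Insert 3: appended to row 1. P = [[3]].
Insert 6: appended to row 1. P = [[3, 6]].
Insert 5: 5 bumps 6 from row 1; 6 starts row 2. P = [[3, 5], [6]].
Insert 4: 4 bumps 5 from row 1; 5 bumps 6 from row 2; 6 starts row 3. P = [[3, 4], [5], [6]].
Insert 2: 2 bumps 3 from row 1; 3 bumps 5 from row 2; 5 bumps 6 from row 3; 6 starts row 4. P = [[2, 4], [3], [5], [6]].
Insert 1: 1 bumps 2 from row 1; 2 bumps 3 from row 2; 3 bumps 5 from row 3; 5 bumps 6 from row 4; 6 starts row 5. P = [[1, 4], [2], [3], [5], [6]].

So P = [[1, 4], [2], [3], [5], [6]], Q = [[1, 2], [3], [4], [5], [6]].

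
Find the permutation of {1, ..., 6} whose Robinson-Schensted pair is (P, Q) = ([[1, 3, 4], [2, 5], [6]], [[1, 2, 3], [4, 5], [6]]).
2 3 6 1 5 4

Reverse the RSK construction: for i from n down to 1, find the cell of Q containing i, remove the entry at that cell from P, and reverse-bump it up through P; the value ejected from row 1 is w(i).

Step i=6: Q has 6 at row 3, column 1; remove 6 from row 3 of P and reverse-bump: 6 enters row 2 and ejects 5; 5 enters row 1 and ejects 4. So w(6) = 4. P is now [[1, 3, 5], [2, 6]].
Step i=5: Q has 5 at row 2, column 2; remove 6 from row 2 of P and reverse-bump: 6 enters row 1 and ejects 5. So w(5) = 5. P is now [[1, 3, 6], [2]].
Step i=4: Q has 4 at row 2, column 1; remove 2 from row 2 of P and reverse-bump: 2 enters row 1 and ejects 1. So w(4) = 1. P is now [[2, 3, 6]].
Step i=3: Q has 3 at row 1, column 3; remove that cell from P, ejecting 6. So w(3) = 6. P is now [[2, 3]].
Step i=2: Q has 2 at row 1, column 2; remove that cell from P, ejecting 3. So w(2) = 3. P is now [[2]].
Step i=1: Q has 1 at row 1, column 1; remove that cell from P, ejecting 2. So w(1) = 2. P is now [].

So w = 2 3 6 1 5 4.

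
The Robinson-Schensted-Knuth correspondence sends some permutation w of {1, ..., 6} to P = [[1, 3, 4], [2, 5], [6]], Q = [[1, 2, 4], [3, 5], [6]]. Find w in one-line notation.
2 3 1 6 5 4

Reverse the RSK construction: for i from n down to 1, find the cell of Q containing i, remove the entry at that cell from P, and reverse-bump it up through P; the value ejected from row 1 is w(i).

Step i=6: Q has 6 at row 3, column 1; remove 6 from row 3 of P and reverse-bump: 6 enters row 2 and ejects 5; 5 enters row 1 and ejects 4. So w(6) = 4. P is now [[1, 3, 5], [2, 6]].
Step i=5: Q has 5 at row 2, column 2; remove 6 from row 2 of P and reverse-bump: 6 enters row 1 and ejects 5. So w(5) = 5. P is now [[1, 3, 6], [2]].
Step i=4: Q has 4 at row 1, column 3; remove that cell from P, ejecting 6. So w(4) = 6. P is now [[1, 3], [2]].
Step i=3: Q has 3 at row 2, column 1; remove 2 from row 2 of P and reverse-bump: 2 enters row 1 and ejects 1. So w(3) = 1. P is now [[2, 3]].
Step i=2: Q has 2 at row 1, column 2; remove that cell from P, ejecting 3. So w(2) = 3. P is now [[2]].
Step i=1: Q has 1 at row 1, column 1; remove that cell from P, ejecting 2. So w(1) = 2. P is now [].

So w = 2 3 1 6 5 4.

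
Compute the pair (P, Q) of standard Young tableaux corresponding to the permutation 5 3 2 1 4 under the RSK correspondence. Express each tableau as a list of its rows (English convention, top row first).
Insert each entry of the permutation into P by Schensted row insertion, recording in Q the position of each new cell.

Insert 5: appended to row 1. P = [[5]], Q = [[1]].
Insert 3: 3 bumps 5 from row 1; 5 starts row 2. P = [[3], [5]], Q = [[1], [2]].
Insert 2: 2 bumps 3 from row 1; 3 bumps 5 from row 2; 5 starts row 3. P = [[2], [3], [5]], Q = [[1], [2], [3]].
Insert 1: 1 bumps 2 from row 1; 2 bumps 3 from row 2; 3 bumps 5 from row 3; 5 starts row 4. P = [[1], [2], [3], [5]], Q = [[1], [2], [3], [4]].
Insert 4: appended to row 1. P = [[1, 4], [2], [3], [5]], Q = [[1, 5], [2], [3], [4]].

So P = [[1, 4], [2], [3], [5]], Q = [[1, 5], [2], [3], [4]].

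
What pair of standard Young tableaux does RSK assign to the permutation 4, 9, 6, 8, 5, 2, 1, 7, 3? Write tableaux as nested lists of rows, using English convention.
P = [[1, 3, 7], [2, 5], [4, 8], [6], [9]], Q = [[1, 2, 4], [3, 8], [5, 9], [6], [7]]

Insert each entry of the permutation into P by Schensted row insertion, recording in Q the position of each new cell.

Insert 4: appended to row 1. P = [[4]].
Insert 9: appended to row 1. P = [[4, 9]].
Insert 6: 6 bumps 9 from row 1; 9 starts row 2. P = [[4, 6], [9]].
Insert 8: appended to row 1. P = [[4, 6, 8], [9]].
Insert 5: 5 bumps 6 from row 1; 6 bumps 9 from row 2; 9 starts row 3. P = [[4, 5, 8], [6], [9]].
Insert 2: 2 bumps 4 from row 1; 4 bumps 6 from row 2; 6 bumps 9 from row 3; 9 starts row 4. P = [[2, 5, 8], [4], [6], [9]].
Insert 1: 1 bumps 2 from row 1; 2 bumps 4 from row 2; 4 bumps 6 from row 3; 6 bumps 9 from row 4; 9 starts row 5. P = [[1, 5, 8], [2], [4], [6], [9]].
Insert 7: 7 bumps 8 from row 1; 8 appends to row 2. P = [[1, 5, 7], [2, 8], [4], [6], [9]].
Insert 3: 3 bumps 5 from row 1; 5 bumps 8 from row 2; 8 appends to row 3. P = [[1, 3, 7], [2, 5], [4, 8], [6], [9]].

So P = [[1, 3, 7], [2, 5], [4, 8], [6], [9]], Q = [[1, 2, 4], [3, 8], [5, 9], [6], [7]].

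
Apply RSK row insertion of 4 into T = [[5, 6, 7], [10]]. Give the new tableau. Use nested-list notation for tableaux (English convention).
In row 1, 4 replaces 5 (the leftmost entry greater than 4); 5 is bumped to row 2. In row 2, 5 replaces 10 (the leftmost entry greater than 5); 10 is bumped to row 3. 10 starts a new row 3. The new tableau is [[4, 6, 7], [5], [10]].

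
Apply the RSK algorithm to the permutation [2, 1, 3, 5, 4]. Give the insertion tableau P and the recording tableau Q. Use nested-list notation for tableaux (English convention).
Insert each entry of the permutation into P by Schensted row insertion, recording in Q the position of each new cell.

Insert 2: appended to row 1. P = [[2]].
Insert 1: 1 bumps 2 from row 1; 2 starts row 2. P = [[1], [2]].
Insert 3: appended to row 1. P = [[1, 3], [2]].
Insert 5: appended to row 1. P = [[1, 3, 5], [2]].
Insert 4: 4 bumps 5 from row 1; 5 appends to row 2. P = [[1, 3, 4], [2, 5]].

So P = [[1, 3, 4], [2, 5]], Q = [[1, 3, 4], [2, 5]].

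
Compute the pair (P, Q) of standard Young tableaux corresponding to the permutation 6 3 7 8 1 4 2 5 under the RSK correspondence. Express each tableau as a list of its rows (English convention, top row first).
P = [[1, 2, 5], [3, 4, 8], [6, 7]], Q = [[1, 3, 4], [2, 6, 8], [5, 7]]

Insert each entry of the permutation into P by Schensted row insertion, recording in Q the position of each new cell.

Insert 6: appended to row 1. P = [[6]].
Insert 3: 3 bumps 6 from row 1; 6 starts row 2. P = [[3], [6]].
Insert 7: appended to row 1. P = [[3, 7], [6]].
Insert 8: appended to row 1. P = [[3, 7, 8], [6]].
Insert 1: 1 bumps 3 from row 1; 3 bumps 6 from row 2; 6 starts row 3. P = [[1, 7, 8], [3], [6]].
Insert 4: 4 bumps 7 from row 1; 7 appends to row 2. P = [[1, 4, 8], [3, 7], [6]].
Insert 2: 2 bumps 4 from row 1; 4 bumps 7 from row 2; 7 appends to row 3. P = [[1, 2, 8], [3, 4], [6, 7]].
Insert 5: 5 bumps 8 from row 1; 8 appends to row 2. P = [[1, 2, 5], [3, 4, 8], [6, 7]].

So P = [[1, 2, 5], [3, 4, 8], [6, 7]], Q = [[1, 3, 4], [2, 6, 8], [5, 7]].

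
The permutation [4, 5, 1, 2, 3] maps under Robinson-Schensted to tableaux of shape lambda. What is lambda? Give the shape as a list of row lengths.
Row-insert each entry into an empty tableau.

After inserting 4: P = [[4]].
After inserting 5: P = [[4, 5]].
After inserting 1: P = [[1, 5], [4]].
After inserting 2: P = [[1, 2], [4, 5]].
After inserting 3: P = [[1, 2, 3], [4, 5]].

The final insertion tableau P = [[1, 2, 3], [4, 5]] has shape [3, 2].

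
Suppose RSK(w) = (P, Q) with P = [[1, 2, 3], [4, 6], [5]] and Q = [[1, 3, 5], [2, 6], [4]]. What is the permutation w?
Reverse the RSK construction: for i from n down to 1, find the cell of Q containing i, remove the entry at that cell from P, and reverse-bump it up through P; the value ejected from row 1 is w(i).

Step i=6: Q has 6 at row 2, column 2; remove 6 from row 2 of P and reverse-bump: 6 enters row 1 and ejects 3. So w(6) = 3. P is now [[1, 2, 6], [4], [5]].
Step i=5: Q has 5 at row 1, column 3; remove that cell from P, ejecting 6. So w(5) = 6. P is now [[1, 2], [4], [5]].
Step i=4: Q has 4 at row 3, column 1; remove 5 from row 3 of P and reverse-bump: 5 enters row 2 and ejects 4; 4 enters row 1 and ejects 2. So w(4) = 2. P is now [[1, 4], [5]].
Step i=3: Q has 3 at row 1, column 2; remove that cell from P, ejecting 4. So w(3) = 4. P is now [[1], [5]].
Step i=2: Q has 2 at row 2, column 1; remove 5 from row 2 of P and reverse-bump: 5 enters row 1 and ejects 1. So w(2) = 1. P is now [[5]].
Step i=1: Q has 1 at row 1, column 1; remove that cell from P, ejecting 5. So w(1) = 5. P is now [].

So w = 5 1 4 2 6 3.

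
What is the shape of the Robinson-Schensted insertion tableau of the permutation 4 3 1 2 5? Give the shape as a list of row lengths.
[3, 1, 1]

Row-insert each entry into an empty tableau.

After inserting 4: P = [[4]].
After inserting 3: P = [[3], [4]].
After inserting 1: P = [[1], [3], [4]].
After inserting 2: P = [[1, 2], [3], [4]].
After inserting 5: P = [[1, 2, 5], [3], [4]].

The final insertion tableau P = [[1, 2, 5], [3], [4]] has shape [3, 1, 1].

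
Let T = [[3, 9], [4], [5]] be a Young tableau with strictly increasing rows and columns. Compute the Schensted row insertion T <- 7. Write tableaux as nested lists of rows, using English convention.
In row 1, 7 replaces 9 (the leftmost entry greater than 7); 9 is bumped to row 2. 9 is appended to row 2. The new tableau is [[3, 7], [4, 9], [5]].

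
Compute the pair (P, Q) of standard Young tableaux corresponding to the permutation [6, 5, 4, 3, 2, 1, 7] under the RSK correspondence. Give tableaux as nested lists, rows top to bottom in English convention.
P = [[1, 7], [2], [3], [4], [5], [6]], Q = [[1, 7], [2], [3], [4], [5], [6]]

Insert each entry of the permutation into P by Schensted row insertion, recording in Q the position of each new cell.

Insert 6: appended to row 1. P = [[6]].
Insert 5: 5 bumps 6 from row 1; 6 starts row 2. P = [[5], [6]].
Insert 4: 4 bumps 5 from row 1; 5 bumps 6 from row 2; 6 starts row 3. P = [[4], [5], [6]].
Insert 3: 3 bumps 4 from row 1; 4 bumps 5 from row 2; 5 bumps 6 from row 3; 6 starts row 4. P = [[3], [4], [5], [6]].
Insert 2: 2 bumps 3 from row 1; 3 bumps 4 from row 2; 4 bumps 5 from row 3; 5 bumps 6 from row 4; 6 starts row 5. P = [[2], [3], [4], [5], [6]].
Insert 1: 1 bumps 2 from row 1; 2 bumps 3 from row 2; 3 bumps 4 from row 3; 4 bumps 5 from row 4; 5 bumps 6 from row 5; 6 starts row 6. P = [[1], [2], [3], [4], [5], [6]].
Insert 7: appended to row 1. P = [[1, 7], [2], [3], [4], [5], [6]].

So P = [[1, 7], [2], [3], [4], [5], [6]], Q = [[1, 7], [2], [3], [4], [5], [6]].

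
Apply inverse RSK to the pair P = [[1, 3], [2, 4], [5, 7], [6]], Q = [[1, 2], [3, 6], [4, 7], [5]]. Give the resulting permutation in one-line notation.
6 7 5 2 1 4 3

Reverse the RSK construction: for i from n down to 1, find the cell of Q containing i, remove the entry at that cell from P, and reverse-bump it up through P; the value ejected from row 1 is w(i).

Step i=7: Q has 7 at row 3, column 2; remove 7 from row 3 of P and reverse-bump: 7 enters row 2 and ejects 4; 4 enters row 1 and ejects 3. So w(7) = 3. P is now [[1, 4], [2, 7], [5], [6]].
Step i=6: Q has 6 at row 2, column 2; remove 7 from row 2 of P and reverse-bump: 7 enters row 1 and ejects 4. So w(6) = 4. P is now [[1, 7], [2], [5], [6]].
Step i=5: Q has 5 at row 4, column 1; remove 6 from row 4 of P and reverse-bump: 6 enters row 3 and ejects 5; 5 enters row 2 and ejects 2; 2 enters row 1 and ejects 1. So w(5) = 1. P is now [[2, 7], [5], [6]].
Step i=4: Q has 4 at row 3, column 1; remove 6 from row 3 of P and reverse-bump: 6 enters row 2 and ejects 5; 5 enters row 1 and ejects 2. So w(4) = 2. P is now [[5, 7], [6]].
Step i=3: Q has 3 at row 2, column 1; remove 6 from row 2 of P and reverse-bump: 6 enters row 1 and ejects 5. So w(3) = 5. P is now [[6, 7]].
Step i=2: Q has 2 at row 1, column 2; remove that cell from P, ejecting 7. So w(2) = 7. P is now [[6]].
Step i=1: Q has 1 at row 1, column 1; remove that cell from P, ejecting 6. So w(1) = 6. P is now [].

So w = 6 7 5 2 1 4 3.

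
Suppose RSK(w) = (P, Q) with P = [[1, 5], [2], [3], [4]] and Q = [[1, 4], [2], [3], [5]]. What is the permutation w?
4 3 2 5 1

Reverse RSK: for i = n, n-1, ..., 1, locate i in Q, remove the corresponding corner cell from P, and reverse-bump its entry up through P; the value ejected from row 1 is w(i).

So w = 4 3 2 5 1.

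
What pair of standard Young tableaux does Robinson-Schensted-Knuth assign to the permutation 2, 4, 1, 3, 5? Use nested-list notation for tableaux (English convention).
P = [[1, 3, 5], [2, 4]], Q = [[1, 2, 5], [3, 4]]

Insert each entry of the permutation into P by Schensted row insertion, recording in Q the position of each new cell.

Insert 2: appended to row 1. P = [[2]].
Insert 4: appended to row 1. P = [[2, 4]].
Insert 1: 1 bumps 2 from row 1; 2 starts row 2. P = [[1, 4], [2]].
Insert 3: 3 bumps 4 from row 1; 4 appends to row 2. P = [[1, 3], [2, 4]].
Insert 5: appended to row 1. P = [[1, 3, 5], [2, 4]].

So P = [[1, 3, 5], [2, 4]], Q = [[1, 2, 5], [3, 4]].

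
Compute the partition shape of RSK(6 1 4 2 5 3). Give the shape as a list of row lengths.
[3, 2, 1]

RSK row insertion gives P = [[1, 2, 3], [4, 5], [6]], which has shape [3, 2, 1].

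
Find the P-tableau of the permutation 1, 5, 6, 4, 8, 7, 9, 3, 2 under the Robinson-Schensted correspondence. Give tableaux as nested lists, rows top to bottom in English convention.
Insert 1: appended to row 1. P = [[1]].
Insert 5: appended to row 1. P = [[1, 5]].
Insert 6: appended to row 1. P = [[1, 5, 6]].
Insert 4: 4 bumps 5 from row 1; 5 starts row 2. P = [[1, 4, 6], [5]].
Insert 8: appended to row 1. P = [[1, 4, 6, 8], [5]].
Insert 7: 7 bumps 8 from row 1; 8 appends to row 2. P = [[1, 4, 6, 7], [5, 8]].
Insert 9: appended to row 1. P = [[1, 4, 6, 7, 9], [5, 8]].
Insert 3: 3 bumps 4 from row 1; 4 bumps 5 from row 2; 5 starts row 3. P = [[1, 3, 6, 7, 9], [4, 8], [5]].
Insert 2: 2 bumps 3 from row 1; 3 bumps 4 from row 2; 4 bumps 5 from row 3; 5 starts row 4. P = [[1, 2, 6, 7, 9], [3, 8], [4], [5]].

So P = [[1, 2, 6, 7, 9], [3, 8], [4], [5]].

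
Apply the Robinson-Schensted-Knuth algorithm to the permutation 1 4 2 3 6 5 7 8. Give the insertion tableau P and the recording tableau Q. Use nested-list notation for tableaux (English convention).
Insert each entry of the permutation into P by Schensted row insertion, recording in Q the position of each new cell.

Insert 1: appended to row 1. P = [[1]].
Insert 4: appended to row 1. P = [[1, 4]].
Insert 2: 2 bumps 4 from row 1; 4 starts row 2. P = [[1, 2], [4]].
Insert 3: appended to row 1. P = [[1, 2, 3], [4]].
Insert 6: appended to row 1. P = [[1, 2, 3, 6], [4]].
Insert 5: 5 bumps 6 from row 1; 6 appends to row 2. P = [[1, 2, 3, 5], [4, 6]].
Insert 7: appended to row 1. P = [[1, 2, 3, 5, 7], [4, 6]].
Insert 8: appended to row 1. P = [[1, 2, 3, 5, 7, 8], [4, 6]].

So P = [[1, 2, 3, 5, 7, 8], [4, 6]], Q = [[1, 2, 4, 5, 7, 8], [3, 6]].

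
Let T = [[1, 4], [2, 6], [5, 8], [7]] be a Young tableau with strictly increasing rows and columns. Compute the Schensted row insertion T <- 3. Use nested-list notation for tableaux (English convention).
[[1, 3], [2, 4], [5, 6], [7, 8]]

In row 1, 3 replaces 4 (the leftmost entry greater than 3); 4 is bumped to row 2. In row 2, 4 replaces 6 (the leftmost entry greater than 4); 6 is bumped to row 3. In row 3, 6 replaces 8 (the leftmost entry greater than 6); 8 is bumped to row 4. 8 is appended to row 4. The new tableau is [[1, 3], [2, 4], [5, 6], [7, 8]].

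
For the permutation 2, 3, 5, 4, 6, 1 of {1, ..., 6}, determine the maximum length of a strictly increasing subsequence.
4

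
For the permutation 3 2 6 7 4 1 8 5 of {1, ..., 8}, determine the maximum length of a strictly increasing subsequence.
4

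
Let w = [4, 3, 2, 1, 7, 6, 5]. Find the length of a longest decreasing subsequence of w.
4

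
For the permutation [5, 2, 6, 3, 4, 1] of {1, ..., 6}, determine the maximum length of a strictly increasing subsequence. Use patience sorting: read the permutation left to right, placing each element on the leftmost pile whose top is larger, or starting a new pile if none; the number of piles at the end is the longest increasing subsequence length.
5: new pile. tops = [5]
2: onto pile 1 (replacing 5). tops = [2]
6: new pile. tops = [2, 6]
3: onto pile 2 (replacing 6). tops = [2, 3]
4: new pile. tops = [2, 3, 4]
1: onto pile 1 (replacing 2). tops = [1, 3, 4]

3 piles, so the longest increasing subsequence has length 3.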